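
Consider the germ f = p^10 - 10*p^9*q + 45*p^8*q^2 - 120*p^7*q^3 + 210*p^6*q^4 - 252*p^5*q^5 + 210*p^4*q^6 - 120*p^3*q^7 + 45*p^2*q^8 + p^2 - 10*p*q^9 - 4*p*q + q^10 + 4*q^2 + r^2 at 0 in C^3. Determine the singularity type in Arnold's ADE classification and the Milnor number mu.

Type A_9, Milnor number mu = 9.

The Hessian of f at 0 has rank 2. Corank 1: A-series; mu = 9 gives A_9.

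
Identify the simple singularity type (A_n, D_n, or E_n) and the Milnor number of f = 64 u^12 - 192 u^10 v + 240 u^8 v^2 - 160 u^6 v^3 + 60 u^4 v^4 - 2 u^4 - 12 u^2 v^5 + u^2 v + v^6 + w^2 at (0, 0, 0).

The Hessian of f at 0 has rank 1. Corank 2; j^3 = u^2*v has shape L^2 M (L != M), so D-series; mu = 7 gives D_7.

Type D_7, Milnor number mu = 7.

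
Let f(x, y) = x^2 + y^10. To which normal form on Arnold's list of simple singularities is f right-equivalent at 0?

A_{9}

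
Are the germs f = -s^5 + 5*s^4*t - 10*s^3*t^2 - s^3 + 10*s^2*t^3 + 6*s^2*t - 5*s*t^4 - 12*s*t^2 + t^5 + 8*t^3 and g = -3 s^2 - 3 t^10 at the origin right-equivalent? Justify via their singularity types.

No.

The Hessian of f at 0 has rank 0. Corank 2; j^3 = -(s - 2*t)^3 is a perfect cube, so E-series; the 5-jet and mu = 8 give E_8. The Hessian of g at 0 has rank 1. Corank 1: A-series; mu = 9 gives A_9. f is E_8 but g is A_9, hence not right-equivalent.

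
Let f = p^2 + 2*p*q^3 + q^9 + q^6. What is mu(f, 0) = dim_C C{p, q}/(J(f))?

8

The Hessian of f at 0 has rank 1. Corank 1: A-series; mu = 8 gives A_8.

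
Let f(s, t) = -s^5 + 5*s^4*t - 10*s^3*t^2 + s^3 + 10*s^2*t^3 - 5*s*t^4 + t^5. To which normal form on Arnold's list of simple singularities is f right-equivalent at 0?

E8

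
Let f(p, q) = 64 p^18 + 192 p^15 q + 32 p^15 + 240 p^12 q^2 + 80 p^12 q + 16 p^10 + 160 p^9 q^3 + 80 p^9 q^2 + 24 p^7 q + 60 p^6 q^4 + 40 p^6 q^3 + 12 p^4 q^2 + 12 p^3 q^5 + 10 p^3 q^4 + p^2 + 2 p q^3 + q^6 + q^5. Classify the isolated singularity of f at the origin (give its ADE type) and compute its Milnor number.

Type A4, Milnor number mu = 4.

The Hessian of f at 0 is [[2, 0], [0, 0]] with rank 1, so corank 1. A Groebner basis of the Jacobian ideal J(f) in C{p,q} is {p + q^3, p^2, p*q}; counting standard monomials gives mu = 4. Corank 1: A-series; mu = 4 gives A_4.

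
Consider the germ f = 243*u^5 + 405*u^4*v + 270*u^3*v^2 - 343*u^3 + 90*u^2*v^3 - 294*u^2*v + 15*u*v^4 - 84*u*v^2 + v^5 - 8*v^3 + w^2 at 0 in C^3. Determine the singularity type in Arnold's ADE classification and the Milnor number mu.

The Hessian of f at 0 is [[0, 0, 0], [0, 0, 0], [0, 0, 2]] with rank 1, so corank 2. A Groebner basis of the Jacobian ideal J(f) in C{u,v,w} is {v^5, u*v^3 + 25*v^4/84, u^2 + 4*u*v/7 + 4*v^2/49, w}; counting standard monomials gives mu = 8. Corank 2; j^3 = -(7*u + 2*v)^3 is a perfect cube, so E-series; the 5-jet and mu = 8 give E_8.

Type E8, Milnor number mu = 8.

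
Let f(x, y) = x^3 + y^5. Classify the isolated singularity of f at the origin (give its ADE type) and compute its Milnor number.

The Hessian of f at 0 has rank 0. Corank 2; j^3 = x^3 is a perfect cube, so E-series; the 5-jet and mu = 8 give E_8.

Type E_8, Milnor number mu = 8.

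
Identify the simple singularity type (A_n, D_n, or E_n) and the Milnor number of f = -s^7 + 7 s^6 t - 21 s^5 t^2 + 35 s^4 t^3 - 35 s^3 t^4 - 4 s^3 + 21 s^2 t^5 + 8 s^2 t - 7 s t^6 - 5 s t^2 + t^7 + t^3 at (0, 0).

Type D8, Milnor number mu = 8.

The Hessian of f at 0 is [[0, 0], [0, 0]] with rank 0, so corank 2. A Groebner basis of the Jacobian ideal J(f) in C{s,t} is {128*s*t/7 + t^6 - 64*t^2/7, s*t^2 - t^3/2, s^2 - 3*s*t/2 + t^2/2}; counting standard monomials gives mu = 8. Corank 2; j^3 = -(s - t)*(2*s - t)^2 has shape L^2 M (L != M), so D-series; mu = 8 gives D_8.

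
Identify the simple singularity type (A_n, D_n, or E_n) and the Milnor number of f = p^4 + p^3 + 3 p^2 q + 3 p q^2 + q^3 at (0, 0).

The Hessian of f at 0 has rank 0. Corank 2; j^3 = (p + q)^3 is a perfect cube, so E-series; the 4-jet and mu = 6 give E_6.

Type E6, Milnor number mu = 6.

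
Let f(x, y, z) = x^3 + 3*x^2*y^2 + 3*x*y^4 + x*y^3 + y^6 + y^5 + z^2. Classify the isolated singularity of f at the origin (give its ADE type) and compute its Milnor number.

Type E7, Milnor number mu = 7.

The Hessian of f at 0 is [[0, 0, 0], [0, 0, 0], [0, 0, 2]] with rank 1, so corank 2. A Groebner basis of the Jacobian ideal J(f) in C{x,y,z} is {-x^2 + y^4 - y^3/3, x^3, x^2*y + x^2/3 + y^3/9, x^2 + x*y^2 + y^3/3, z}; counting standard monomials gives mu = 7. Corank 2; j^3 = x^3 is a perfect cube, so E-series; the 4-jet and mu = 7 give E_7.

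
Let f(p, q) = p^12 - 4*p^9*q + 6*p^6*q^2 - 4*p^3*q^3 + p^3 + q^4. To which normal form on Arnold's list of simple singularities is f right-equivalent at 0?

The Hessian of f at 0 has rank 0. Corank 2; j^3 = p^3 is a perfect cube, so E-series; the 4-jet and mu = 6 give E_6.

E6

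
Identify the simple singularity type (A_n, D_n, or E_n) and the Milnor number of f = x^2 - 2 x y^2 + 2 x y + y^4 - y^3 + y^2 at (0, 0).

Type A_2, Milnor number mu = 2.

The Hessian of f at 0 is [[2, 2], [2, 2]] with rank 1, so corank 1. A Groebner basis of the Jacobian ideal J(f) in C{x,y} is {y^2, x + y}; counting standard monomials gives mu = 2. Corank 1: A-series; mu = 2 gives A_2.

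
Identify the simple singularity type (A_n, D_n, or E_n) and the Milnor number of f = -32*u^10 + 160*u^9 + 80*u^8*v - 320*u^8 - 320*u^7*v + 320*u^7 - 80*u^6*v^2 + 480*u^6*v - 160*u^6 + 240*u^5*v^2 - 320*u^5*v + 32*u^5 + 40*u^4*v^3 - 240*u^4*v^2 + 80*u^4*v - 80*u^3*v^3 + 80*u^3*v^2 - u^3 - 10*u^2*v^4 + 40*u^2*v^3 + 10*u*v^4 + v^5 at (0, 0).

Type E_8, Milnor number mu = 8.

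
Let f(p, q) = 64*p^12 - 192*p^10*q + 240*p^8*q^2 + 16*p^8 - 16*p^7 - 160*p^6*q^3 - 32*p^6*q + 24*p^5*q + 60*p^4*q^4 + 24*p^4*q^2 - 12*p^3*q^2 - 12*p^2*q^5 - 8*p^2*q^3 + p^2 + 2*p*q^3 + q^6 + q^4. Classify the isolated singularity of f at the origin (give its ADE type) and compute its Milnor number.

Type A3, Milnor number mu = 3.

The Hessian of f at 0 has rank 1. Corank 1: A-series; mu = 3 gives A_3.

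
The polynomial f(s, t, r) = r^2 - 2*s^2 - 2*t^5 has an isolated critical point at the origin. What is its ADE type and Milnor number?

Type A_{4}, Milnor number mu = 4.

The Hessian of f at 0 is [[-4, 0, 0], [0, 0, 0], [0, 0, 2]] with rank 2, so corank 1. A Groebner basis of the Jacobian ideal J(f) in C{s,t,r} is {t^4, s, r}; counting standard monomials gives mu = 4. Corank 1: A-series; mu = 4 gives A_4.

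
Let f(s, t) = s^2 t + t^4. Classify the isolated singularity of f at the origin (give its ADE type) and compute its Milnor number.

Type D_5, Milnor number mu = 5.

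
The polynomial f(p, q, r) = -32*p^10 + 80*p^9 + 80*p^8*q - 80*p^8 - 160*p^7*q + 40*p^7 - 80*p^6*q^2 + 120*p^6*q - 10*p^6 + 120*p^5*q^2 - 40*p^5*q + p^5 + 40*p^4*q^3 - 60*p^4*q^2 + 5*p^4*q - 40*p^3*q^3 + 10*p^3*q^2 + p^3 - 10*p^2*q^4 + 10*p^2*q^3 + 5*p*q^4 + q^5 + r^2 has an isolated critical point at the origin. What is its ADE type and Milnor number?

Type E_8, Milnor number mu = 8.

The Hessian of f at 0 is [[0, 0, 0], [0, 0, 0], [0, 0, 2]] with rank 1, so corank 2. A Groebner basis of the Jacobian ideal J(f) in C{p,q,r} is {q^5, p*q^3 + q^4/4, p^2, r}; counting standard monomials gives mu = 8. Corank 2; j^3 = p^3 is a perfect cube, so E-series; the 5-jet and mu = 8 give E_8.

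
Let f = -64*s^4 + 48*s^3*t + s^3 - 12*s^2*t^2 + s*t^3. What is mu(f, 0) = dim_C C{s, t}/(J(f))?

The Hessian of f at 0 has rank 0. Corank 2; j^3 = s^3 is a perfect cube, so E-series; the 4-jet and mu = 7 give E_7.

7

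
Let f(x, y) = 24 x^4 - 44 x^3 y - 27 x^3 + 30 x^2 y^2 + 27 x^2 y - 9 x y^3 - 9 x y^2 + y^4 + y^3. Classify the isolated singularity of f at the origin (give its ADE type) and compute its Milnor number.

The Hessian of f at 0 has rank 0. Corank 2; j^3 = -(3*x - y)^3 is a perfect cube, so E-series; the 4-jet and mu = 7 give E_7.

Type E_{7}, Milnor number mu = 7.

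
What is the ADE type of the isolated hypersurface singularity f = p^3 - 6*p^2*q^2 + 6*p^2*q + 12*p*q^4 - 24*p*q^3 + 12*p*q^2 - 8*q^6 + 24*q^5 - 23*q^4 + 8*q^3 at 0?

E_6

The Hessian of f at 0 has rank 0. Corank 2; j^3 = (p + 2*q)^3 is a perfect cube, so E-series; the 4-jet and mu = 6 give E_6.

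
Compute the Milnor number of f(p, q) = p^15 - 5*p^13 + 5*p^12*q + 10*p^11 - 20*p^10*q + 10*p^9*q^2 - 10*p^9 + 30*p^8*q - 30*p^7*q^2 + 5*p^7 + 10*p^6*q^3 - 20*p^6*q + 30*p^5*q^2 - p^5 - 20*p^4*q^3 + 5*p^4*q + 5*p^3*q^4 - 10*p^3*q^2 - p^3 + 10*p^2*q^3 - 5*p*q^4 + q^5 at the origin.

The Hessian of f at 0 is [[0, 0], [0, 0]] with rank 0, so corank 2. A Groebner basis of the Jacobian ideal J(f) in C{p,q} is {q^5, p*q^3 - q^4/4, p^2}; counting standard monomials gives mu = 8. Corank 2; j^3 = -p^3 is a perfect cube, so E-series; the 5-jet and mu = 8 give E_8.

8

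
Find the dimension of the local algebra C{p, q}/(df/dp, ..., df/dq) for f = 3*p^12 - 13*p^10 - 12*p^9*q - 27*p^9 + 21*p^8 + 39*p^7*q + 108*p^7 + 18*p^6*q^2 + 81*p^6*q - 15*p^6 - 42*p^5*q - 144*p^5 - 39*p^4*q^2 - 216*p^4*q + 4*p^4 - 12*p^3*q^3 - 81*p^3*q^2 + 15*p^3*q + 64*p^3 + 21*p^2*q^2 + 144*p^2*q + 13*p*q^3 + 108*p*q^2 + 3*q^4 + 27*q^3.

7

The Hessian of f at 0 has rank 0. Corank 2; j^3 = (4*p + 3*q)^3 is a perfect cube, so E-series; the 4-jet and mu = 7 give E_7.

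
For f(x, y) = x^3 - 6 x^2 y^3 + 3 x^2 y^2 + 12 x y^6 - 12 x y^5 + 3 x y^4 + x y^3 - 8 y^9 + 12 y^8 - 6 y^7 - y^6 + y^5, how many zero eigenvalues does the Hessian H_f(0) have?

2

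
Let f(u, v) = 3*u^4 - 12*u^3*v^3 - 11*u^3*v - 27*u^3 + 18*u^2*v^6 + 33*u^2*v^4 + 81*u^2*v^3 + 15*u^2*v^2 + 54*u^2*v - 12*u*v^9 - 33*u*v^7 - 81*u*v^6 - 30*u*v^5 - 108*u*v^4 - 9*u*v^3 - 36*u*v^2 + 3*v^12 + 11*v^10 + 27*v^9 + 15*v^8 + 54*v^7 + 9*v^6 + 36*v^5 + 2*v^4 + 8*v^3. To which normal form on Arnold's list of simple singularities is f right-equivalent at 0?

The Hessian of f at 0 has rank 0. Corank 2; j^3 = -(3*u - 2*v)^3 is a perfect cube, so E-series; the 4-jet and mu = 7 give E_7.

E_7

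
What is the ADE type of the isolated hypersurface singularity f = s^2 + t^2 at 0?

A_1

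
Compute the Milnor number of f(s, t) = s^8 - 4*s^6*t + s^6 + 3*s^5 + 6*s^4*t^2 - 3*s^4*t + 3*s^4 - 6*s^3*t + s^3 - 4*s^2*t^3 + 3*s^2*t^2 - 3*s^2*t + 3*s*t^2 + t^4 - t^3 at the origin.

6

The Hessian of f at 0 has rank 0. Corank 2; j^3 = (s - t)^3 is a perfect cube, so E-series; the 4-jet and mu = 6 give E_6.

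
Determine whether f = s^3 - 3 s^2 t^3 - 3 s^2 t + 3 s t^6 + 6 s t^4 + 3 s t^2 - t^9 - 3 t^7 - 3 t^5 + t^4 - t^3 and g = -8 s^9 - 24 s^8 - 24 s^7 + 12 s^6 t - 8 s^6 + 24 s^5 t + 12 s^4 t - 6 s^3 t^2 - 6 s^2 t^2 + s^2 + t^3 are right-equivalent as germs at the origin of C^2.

The Hessian of f at 0 has rank 0. Corank 2; j^3 = (s - t)^3 is a perfect cube, so E-series; the 4-jet and mu = 6 give E_6. The Hessian of g at 0 has rank 1. Corank 1: A-series; mu = 2 gives A_2. f is E_6 but g is A_2, hence not right-equivalent.

No.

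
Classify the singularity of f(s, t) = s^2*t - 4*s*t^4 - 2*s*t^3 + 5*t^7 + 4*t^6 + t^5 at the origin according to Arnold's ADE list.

D8

The Hessian of f at 0 has rank 0. Corank 2; j^3 = s^2*t has shape L^2 M (L != M), so D-series; mu = 8 gives D_8.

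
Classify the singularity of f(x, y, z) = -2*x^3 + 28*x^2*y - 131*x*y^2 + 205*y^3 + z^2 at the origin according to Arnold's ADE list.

The Hessian of f at 0 has rank 1. Corank 2; j^3 = -(x - 5*y)*(2*x^2 - 18*x*y + 41*y^2) splits into three distinct lines over C (the quadratic factor has nonzero discriminant), so D_4.

D4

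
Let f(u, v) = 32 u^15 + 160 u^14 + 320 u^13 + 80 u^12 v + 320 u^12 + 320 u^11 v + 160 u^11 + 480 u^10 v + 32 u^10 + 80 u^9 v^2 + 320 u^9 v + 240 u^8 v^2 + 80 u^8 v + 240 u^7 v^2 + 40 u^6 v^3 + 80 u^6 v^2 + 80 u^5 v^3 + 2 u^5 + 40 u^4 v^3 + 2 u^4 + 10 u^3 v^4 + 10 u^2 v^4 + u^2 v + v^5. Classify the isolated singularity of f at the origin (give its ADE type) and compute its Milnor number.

Type D_6, Milnor number mu = 6.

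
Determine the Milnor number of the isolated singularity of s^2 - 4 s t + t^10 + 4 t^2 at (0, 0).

9

The Hessian of f at 0 has rank 1. Corank 1: A-series; mu = 9 gives A_9.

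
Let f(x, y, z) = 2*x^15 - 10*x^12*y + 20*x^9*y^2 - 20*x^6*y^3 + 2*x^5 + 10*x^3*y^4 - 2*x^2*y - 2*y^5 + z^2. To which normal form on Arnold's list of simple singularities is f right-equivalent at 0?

D6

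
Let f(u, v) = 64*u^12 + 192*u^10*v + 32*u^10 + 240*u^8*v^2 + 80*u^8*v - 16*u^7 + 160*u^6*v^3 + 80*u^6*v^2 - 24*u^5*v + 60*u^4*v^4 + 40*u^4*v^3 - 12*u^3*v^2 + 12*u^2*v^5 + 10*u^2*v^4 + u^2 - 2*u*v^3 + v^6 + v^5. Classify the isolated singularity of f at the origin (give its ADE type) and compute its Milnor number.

Type A_4, Milnor number mu = 4.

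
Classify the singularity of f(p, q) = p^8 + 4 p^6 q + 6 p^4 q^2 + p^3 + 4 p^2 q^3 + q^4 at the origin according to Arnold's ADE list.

The Hessian of f at 0 has rank 0. Corank 2; j^3 = p^3 is a perfect cube, so E-series; the 4-jet and mu = 6 give E_6.

E_6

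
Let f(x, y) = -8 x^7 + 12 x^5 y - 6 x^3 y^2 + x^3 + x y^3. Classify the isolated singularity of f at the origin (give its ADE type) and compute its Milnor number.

The Hessian of f at 0 is [[0, 0], [0, 0]] with rank 0, so corank 2. A Groebner basis of the Jacobian ideal J(f) in C{x,y} is {x^3, x*y^2, 3*x^2 + y^3}; counting standard monomials gives mu = 7. Corank 2; j^3 = x^3 is a perfect cube, so E-series; the 4-jet and mu = 7 give E_7.

Type E7, Milnor number mu = 7.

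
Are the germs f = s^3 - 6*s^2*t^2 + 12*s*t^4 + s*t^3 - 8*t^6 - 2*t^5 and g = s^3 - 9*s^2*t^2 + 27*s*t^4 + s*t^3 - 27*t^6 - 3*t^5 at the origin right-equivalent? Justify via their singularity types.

The Hessian of f at 0 is [[0, 0], [0, 0]] with rank 0, so corank 2. A Groebner basis of the Jacobian ideal J(f) in C{s,t} is {-s^2/4 + t^4 - t^3/12, s^3, s^2*t + s^2/12 + t^3/36, -s^2/2 + s*t^2 - t^3/6}; counting standard monomials gives mu = 7. Corank 2; j^3 = s^3 is a perfect cube, so E-series; the 4-jet and mu = 7 give E_7. The Hessian of g at 0 is [[0, 0], [0, 0]] with rank 0, so corank 2. A Groebner basis of the Jacobian ideal J(g) in C{s,t} is {-s^2/9 + t^4 - t^3/27, s^3, s^2*t + s^2/27 + t^3/81, -s^2/3 + s*t^2 - t^3/9}; counting standard monomials gives mu = 7. Corank 2; j^3 = s^3 is a perfect cube, so E-series; the 4-jet and mu = 7 give E_7. Both have type E_7, hence right-equivalent.

Yes.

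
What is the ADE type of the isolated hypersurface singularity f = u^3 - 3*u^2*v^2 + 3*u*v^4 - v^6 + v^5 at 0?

E_8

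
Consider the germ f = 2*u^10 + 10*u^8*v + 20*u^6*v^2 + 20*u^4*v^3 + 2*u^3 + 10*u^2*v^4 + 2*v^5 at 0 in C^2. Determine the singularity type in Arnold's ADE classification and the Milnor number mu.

The Hessian of f at 0 is [[0, 0], [0, 0]] with rank 0, so corank 2. A Groebner basis of the Jacobian ideal J(f) in C{u,v} is {v^4, u^2}; counting standard monomials gives mu = 8. Corank 2; j^3 = 2*u^3 is a perfect cube, so E-series; the 5-jet and mu = 8 give E_8.

Type E_{8}, Milnor number mu = 8.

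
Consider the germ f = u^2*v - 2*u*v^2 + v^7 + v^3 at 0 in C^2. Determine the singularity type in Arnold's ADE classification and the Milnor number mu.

Type D8, Milnor number mu = 8.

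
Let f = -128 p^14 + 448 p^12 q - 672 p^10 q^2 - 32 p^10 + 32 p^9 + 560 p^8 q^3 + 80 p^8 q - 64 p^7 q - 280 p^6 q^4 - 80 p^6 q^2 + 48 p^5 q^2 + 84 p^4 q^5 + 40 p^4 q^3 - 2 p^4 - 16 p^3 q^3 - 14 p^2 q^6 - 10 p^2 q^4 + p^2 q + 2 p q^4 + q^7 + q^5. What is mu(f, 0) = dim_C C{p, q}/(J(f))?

6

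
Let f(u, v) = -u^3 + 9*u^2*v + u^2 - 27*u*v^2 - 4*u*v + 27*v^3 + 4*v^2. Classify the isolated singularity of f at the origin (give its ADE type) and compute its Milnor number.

Type A_{2}, Milnor number mu = 2.

The Hessian of f at 0 is [[2, -4], [-4, 8]] with rank 1, so corank 1. A Groebner basis of the Jacobian ideal J(f) in C{u,v} is {v^2, u - 2*v}; counting standard monomials gives mu = 2. Corank 1: A-series; mu = 2 gives A_2.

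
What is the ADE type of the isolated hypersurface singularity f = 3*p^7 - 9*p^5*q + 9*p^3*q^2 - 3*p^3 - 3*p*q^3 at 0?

The Hessian of f at 0 is [[0, 0], [0, 0]] with rank 0, so corank 2. A Groebner basis of the Jacobian ideal J(f) in C{p,q} is {p^3, p*q^2, 3*p^2 + q^3}; counting standard monomials gives mu = 7. Corank 2; j^3 = -3*p^3 is a perfect cube, so E-series; the 4-jet and mu = 7 give E_7.

E7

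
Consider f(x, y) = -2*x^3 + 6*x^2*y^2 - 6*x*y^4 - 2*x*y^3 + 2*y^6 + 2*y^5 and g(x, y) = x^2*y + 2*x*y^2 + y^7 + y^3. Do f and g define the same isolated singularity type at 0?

No.

The Hessian of f at 0 is [[0, 0], [0, 0]] with rank 0, so corank 2. A Groebner basis of the Jacobian ideal J(f) in C{x,y} is {-x^2 + y^4 - y^3/3, x^3, x^2*y + x^2/3 + y^3/9, -x^2 + x*y^2 - y^3/3}; counting standard monomials gives mu = 7. Corank 2; j^3 = -2*x^3 is a perfect cube, so E-series; the 4-jet and mu = 7 give E_7. The Hessian of g at 0 is [[0, 0], [0, 0]] with rank 0, so corank 2. A Groebner basis of the Jacobian ideal J(g) in C{x,y} is {x^2/7 + y^6 - y^2/7, x^3 + y^3, x*y + y^2}; counting standard monomials gives mu = 8. Corank 2; j^3 = y*(x + y)^2 has shape L^2 M (L != M), so D-series; mu = 8 gives D_8. f is E_7 but g is D_8, hence not right-equivalent.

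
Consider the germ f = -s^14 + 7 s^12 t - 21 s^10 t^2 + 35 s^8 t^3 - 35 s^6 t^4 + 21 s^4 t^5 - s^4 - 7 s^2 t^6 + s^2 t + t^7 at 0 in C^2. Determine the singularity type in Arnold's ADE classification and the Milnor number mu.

Type D_8, Milnor number mu = 8.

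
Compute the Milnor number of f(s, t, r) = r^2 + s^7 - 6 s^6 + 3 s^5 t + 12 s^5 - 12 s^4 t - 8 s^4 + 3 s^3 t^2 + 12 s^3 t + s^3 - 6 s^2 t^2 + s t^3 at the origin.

7

The Hessian of f at 0 has rank 1. Corank 2; j^3 = s^3 is a perfect cube, so E-series; the 4-jet and mu = 7 give E_7.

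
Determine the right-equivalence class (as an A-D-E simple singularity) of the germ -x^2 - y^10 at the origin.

The Hessian of f at 0 has rank 1. Corank 1: A-series; mu = 9 gives A_9.

A_{9}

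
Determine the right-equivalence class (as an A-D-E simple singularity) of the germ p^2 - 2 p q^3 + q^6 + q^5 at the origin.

The Hessian of f at 0 is [[2, 0], [0, 0]] with rank 1, so corank 1. A Groebner basis of the Jacobian ideal J(f) in C{p,q} is {-p + q^3, p^2, p*q}; counting standard monomials gives mu = 4. Corank 1: A-series; mu = 4 gives A_4.

A_{4}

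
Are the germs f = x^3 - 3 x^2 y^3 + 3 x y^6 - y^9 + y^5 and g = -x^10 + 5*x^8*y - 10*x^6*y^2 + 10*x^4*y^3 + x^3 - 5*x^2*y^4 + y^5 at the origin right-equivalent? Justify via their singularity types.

Yes.

The Hessian of f at 0 has rank 0. Corank 2; j^3 = x^3 is a perfect cube, so E-series; the 5-jet and mu = 8 give E_8. The Hessian of g at 0 has rank 0. Corank 2; j^3 = x^3 is a perfect cube, so E-series; the 5-jet and mu = 8 give E_8. Both have type E_8, hence right-equivalent.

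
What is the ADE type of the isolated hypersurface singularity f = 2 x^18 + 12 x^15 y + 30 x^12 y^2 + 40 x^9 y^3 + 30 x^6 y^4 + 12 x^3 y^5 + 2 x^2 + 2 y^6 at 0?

A_{5}

The Hessian of f at 0 is [[4, 0], [0, 0]] with rank 1, so corank 1. A Groebner basis of the Jacobian ideal J(f) in C{x,y} is {y^5, x}; counting standard monomials gives mu = 5. Corank 1: A-series; mu = 5 gives A_5.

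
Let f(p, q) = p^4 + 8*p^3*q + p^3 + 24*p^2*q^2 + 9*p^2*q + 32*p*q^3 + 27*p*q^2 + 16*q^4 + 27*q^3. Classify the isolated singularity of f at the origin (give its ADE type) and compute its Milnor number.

Type E_{6}, Milnor number mu = 6.

The Hessian of f at 0 is [[0, 0], [0, 0]] with rank 0, so corank 2. A Groebner basis of the Jacobian ideal J(f) in C{p,q} is {q^4, p*q^2 + 8*q^3/3, p^2 + 6*p*q + 9*q^2}; counting standard monomials gives mu = 6. Corank 2; j^3 = (p + 3*q)^3 is a perfect cube, so E-series; the 4-jet and mu = 6 give E_6.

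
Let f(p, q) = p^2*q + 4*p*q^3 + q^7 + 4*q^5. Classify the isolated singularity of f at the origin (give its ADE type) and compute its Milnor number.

Type D_8, Milnor number mu = 8.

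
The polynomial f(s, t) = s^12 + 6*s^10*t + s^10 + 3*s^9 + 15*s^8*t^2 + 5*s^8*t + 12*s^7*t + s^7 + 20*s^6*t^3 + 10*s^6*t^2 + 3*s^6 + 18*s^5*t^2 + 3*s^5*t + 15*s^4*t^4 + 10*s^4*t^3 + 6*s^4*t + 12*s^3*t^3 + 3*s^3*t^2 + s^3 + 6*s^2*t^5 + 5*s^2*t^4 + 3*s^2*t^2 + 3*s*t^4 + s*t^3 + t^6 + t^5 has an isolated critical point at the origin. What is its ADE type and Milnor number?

The Hessian of f at 0 has rank 0. Corank 2; j^3 = s^3 is a perfect cube, so E-series; the 4-jet and mu = 7 give E_7.

Type E_7, Milnor number mu = 7.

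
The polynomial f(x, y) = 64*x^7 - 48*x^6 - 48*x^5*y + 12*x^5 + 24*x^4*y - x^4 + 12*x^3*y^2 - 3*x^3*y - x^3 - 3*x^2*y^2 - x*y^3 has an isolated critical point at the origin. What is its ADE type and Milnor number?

Type E7, Milnor number mu = 7.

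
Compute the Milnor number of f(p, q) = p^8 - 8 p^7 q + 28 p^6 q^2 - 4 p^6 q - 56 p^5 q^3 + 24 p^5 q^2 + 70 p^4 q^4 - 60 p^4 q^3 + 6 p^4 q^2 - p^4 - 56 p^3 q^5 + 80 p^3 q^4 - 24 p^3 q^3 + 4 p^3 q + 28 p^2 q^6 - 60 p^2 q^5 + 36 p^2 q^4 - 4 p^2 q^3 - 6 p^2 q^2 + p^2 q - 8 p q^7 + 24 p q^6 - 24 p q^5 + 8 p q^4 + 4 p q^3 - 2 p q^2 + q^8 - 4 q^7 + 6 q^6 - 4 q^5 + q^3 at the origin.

The Hessian of f at 0 has rank 0. Corank 2; j^3 = q*(p - q)^2 has shape L^2 M (L != M), so D-series; mu = 5 gives D_5.

5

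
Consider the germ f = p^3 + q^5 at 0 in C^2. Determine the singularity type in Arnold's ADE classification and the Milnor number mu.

Type E8, Milnor number mu = 8.

The Hessian of f at 0 is [[0, 0], [0, 0]] with rank 0, so corank 2. A Groebner basis of the Jacobian ideal J(f) in C{p,q} is {q^4, p^2}; counting standard monomials gives mu = 8. Corank 2; j^3 = p^3 is a perfect cube, so E-series; the 5-jet and mu = 8 give E_8.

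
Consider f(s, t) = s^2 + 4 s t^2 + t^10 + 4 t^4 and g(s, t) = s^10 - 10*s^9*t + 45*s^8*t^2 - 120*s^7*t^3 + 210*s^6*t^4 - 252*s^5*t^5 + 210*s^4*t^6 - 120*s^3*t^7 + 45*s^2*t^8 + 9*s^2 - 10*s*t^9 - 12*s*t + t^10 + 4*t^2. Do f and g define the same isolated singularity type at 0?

Yes.

The Hessian of f at 0 is [[2, 0], [0, 0]] with rank 1, so corank 1. A Groebner basis of the Jacobian ideal J(f) in C{s,t} is {s^5, s^4*t, s/2 + t^2}; counting standard monomials gives mu = 9. Corank 1: A-series; mu = 9 gives A_9. The Hessian of g at 0 is [[18, -12], [-12, 8]] with rank 1, so corank 1. A Groebner basis of the Jacobian ideal J(g) in C{s,t} is {t^9, s - 2*t/3}; counting standard monomials gives mu = 9. Corank 1: A-series; mu = 9 gives A_9. Both have type A_9, hence right-equivalent.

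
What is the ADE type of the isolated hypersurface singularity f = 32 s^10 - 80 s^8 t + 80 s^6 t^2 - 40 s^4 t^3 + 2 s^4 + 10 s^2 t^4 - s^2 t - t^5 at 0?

D_{6}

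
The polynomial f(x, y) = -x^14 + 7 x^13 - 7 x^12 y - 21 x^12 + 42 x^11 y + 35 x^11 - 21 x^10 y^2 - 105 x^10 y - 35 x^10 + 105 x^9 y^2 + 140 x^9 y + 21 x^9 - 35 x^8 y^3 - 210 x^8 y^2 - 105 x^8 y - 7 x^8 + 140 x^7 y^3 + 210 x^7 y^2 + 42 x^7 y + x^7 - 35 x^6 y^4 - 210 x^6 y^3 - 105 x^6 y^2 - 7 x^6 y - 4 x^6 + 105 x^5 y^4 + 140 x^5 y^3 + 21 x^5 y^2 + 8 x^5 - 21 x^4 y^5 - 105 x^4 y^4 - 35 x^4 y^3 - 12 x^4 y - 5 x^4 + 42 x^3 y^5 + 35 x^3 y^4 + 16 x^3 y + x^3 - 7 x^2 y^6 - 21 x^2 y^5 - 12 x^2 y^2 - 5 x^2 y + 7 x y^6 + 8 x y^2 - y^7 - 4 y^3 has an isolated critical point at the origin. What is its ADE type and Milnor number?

Type D_8, Milnor number mu = 8.

The Hessian of f at 0 has rank 0. Corank 2; j^3 = (x - 2*y)^2*(x - y) has shape L^2 M (L != M), so D-series; mu = 8 gives D_8.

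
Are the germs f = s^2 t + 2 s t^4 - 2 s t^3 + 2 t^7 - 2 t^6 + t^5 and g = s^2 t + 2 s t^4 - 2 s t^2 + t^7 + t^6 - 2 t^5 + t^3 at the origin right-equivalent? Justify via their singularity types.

No.

The Hessian of f at 0 has rank 0. Corank 2; j^3 = s^2*t has shape L^2 M (L != M), so D-series; mu = 8 gives D_8. The Hessian of g at 0 has rank 0. Corank 2; j^3 = t*(s - t)^2 has shape L^2 M (L != M), so D-series; mu = 7 gives D_7. f is D_8 but g is D_7, hence not right-equivalent.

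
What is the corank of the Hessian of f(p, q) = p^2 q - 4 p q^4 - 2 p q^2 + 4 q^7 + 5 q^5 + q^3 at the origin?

Hessian at 0 has rank 0.

2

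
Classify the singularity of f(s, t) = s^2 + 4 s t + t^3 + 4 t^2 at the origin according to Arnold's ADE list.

A2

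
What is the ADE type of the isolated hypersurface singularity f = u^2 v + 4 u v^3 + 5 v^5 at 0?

D_6

The Hessian of f at 0 has rank 0. Corank 2; j^3 = u^2*v has shape L^2 M (L != M), so D-series; mu = 6 gives D_6.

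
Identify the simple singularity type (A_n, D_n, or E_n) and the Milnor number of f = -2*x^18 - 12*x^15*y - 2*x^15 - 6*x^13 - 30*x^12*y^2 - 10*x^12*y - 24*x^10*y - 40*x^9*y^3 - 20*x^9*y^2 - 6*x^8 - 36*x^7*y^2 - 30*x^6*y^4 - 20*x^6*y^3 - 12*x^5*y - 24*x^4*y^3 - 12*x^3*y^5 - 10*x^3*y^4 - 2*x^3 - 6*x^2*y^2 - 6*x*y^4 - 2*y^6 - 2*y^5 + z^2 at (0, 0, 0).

Type E8, Milnor number mu = 8.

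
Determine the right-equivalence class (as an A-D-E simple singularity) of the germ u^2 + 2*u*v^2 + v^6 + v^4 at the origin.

The Hessian of f at 0 is [[2, 0], [0, 0]] with rank 1, so corank 1. A Groebner basis of the Jacobian ideal J(f) in C{u,v} is {u^3, u^2*v, u + v^2}; counting standard monomials gives mu = 5. Corank 1: A-series; mu = 5 gives A_5.

A_5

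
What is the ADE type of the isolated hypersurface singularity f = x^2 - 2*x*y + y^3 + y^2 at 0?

A_2

The Hessian of f at 0 has rank 1. Corank 1: A-series; mu = 2 gives A_2.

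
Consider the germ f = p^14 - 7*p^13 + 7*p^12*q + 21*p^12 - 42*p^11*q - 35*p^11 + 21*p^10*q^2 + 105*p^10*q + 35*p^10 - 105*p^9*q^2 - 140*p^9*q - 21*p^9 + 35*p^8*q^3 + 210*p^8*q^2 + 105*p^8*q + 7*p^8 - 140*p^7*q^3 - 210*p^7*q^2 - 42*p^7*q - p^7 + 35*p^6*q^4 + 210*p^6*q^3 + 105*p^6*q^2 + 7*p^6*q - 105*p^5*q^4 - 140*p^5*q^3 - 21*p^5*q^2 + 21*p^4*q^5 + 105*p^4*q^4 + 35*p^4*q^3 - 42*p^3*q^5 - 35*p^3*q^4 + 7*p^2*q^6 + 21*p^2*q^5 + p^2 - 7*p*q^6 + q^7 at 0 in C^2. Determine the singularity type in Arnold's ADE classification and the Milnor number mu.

The Hessian of f at 0 is [[2, 0], [0, 0]] with rank 1, so corank 1. A Groebner basis of the Jacobian ideal J(f) in C{p,q} is {q^6, p}; counting standard monomials gives mu = 6. Corank 1: A-series; mu = 6 gives A_6.

Type A_6, Milnor number mu = 6.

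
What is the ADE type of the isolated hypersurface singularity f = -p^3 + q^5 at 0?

E_8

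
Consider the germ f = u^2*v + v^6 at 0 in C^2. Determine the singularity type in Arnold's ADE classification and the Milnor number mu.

Type D_{7}, Milnor number mu = 7.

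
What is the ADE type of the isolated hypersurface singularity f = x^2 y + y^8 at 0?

The Hessian of f at 0 is [[0, 0], [0, 0]] with rank 0, so corank 2. A Groebner basis of the Jacobian ideal J(f) in C{x,y} is {x^2/8 + y^7, x^3, x*y}; counting standard monomials gives mu = 9. Corank 2; j^3 = x^2*y has shape L^2 M (L != M), so D-series; mu = 9 gives D_9.

D9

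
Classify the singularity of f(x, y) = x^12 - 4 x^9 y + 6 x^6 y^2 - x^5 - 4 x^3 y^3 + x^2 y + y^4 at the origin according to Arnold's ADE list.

D_5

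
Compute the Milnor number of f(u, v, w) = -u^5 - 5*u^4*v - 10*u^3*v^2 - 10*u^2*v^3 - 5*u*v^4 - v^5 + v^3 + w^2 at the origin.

8

The Hessian of f at 0 has rank 1. Corank 2; j^3 = v^3 is a perfect cube, so E-series; the 5-jet and mu = 8 give E_8.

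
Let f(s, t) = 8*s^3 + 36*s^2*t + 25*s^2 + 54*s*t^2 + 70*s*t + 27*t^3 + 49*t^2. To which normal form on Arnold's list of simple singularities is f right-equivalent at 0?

A_{2}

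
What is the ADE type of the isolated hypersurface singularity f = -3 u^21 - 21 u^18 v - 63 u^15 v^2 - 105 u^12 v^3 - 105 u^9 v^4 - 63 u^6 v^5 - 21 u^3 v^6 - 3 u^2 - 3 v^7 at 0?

The Hessian of f at 0 is [[-6, 0], [0, 0]] with rank 1, so corank 1. A Groebner basis of the Jacobian ideal J(f) in C{u,v} is {v^6, u}; counting standard monomials gives mu = 6. Corank 1: A-series; mu = 6 gives A_6.

A6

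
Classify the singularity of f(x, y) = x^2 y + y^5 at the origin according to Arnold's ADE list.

D6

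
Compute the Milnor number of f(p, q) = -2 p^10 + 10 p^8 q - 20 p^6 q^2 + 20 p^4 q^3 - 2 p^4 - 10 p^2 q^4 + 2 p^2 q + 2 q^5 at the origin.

6

The Hessian of f at 0 has rank 0. Corank 2; j^3 = 2*p^2*q has shape L^2 M (L != M), so D-series; mu = 6 gives D_6.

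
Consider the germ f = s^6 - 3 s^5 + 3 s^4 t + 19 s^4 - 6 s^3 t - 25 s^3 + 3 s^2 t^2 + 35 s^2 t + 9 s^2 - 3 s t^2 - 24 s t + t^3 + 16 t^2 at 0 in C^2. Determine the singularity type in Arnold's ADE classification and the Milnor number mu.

Type A_2, Milnor number mu = 2.

The Hessian of f at 0 is [[18, -24], [-24, 32]] with rank 1, so corank 1. A Groebner basis of the Jacobian ideal J(f) in C{s,t} is {t^2, s - 4*t/3}; counting standard monomials gives mu = 2. Corank 1: A-series; mu = 2 gives A_2.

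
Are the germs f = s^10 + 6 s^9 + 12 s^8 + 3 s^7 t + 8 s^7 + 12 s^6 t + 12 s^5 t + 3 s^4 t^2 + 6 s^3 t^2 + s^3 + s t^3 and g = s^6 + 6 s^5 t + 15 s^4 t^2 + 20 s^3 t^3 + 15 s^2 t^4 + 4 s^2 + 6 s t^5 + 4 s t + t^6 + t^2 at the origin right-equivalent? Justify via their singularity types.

The Hessian of f at 0 has rank 0. Corank 2; j^3 = s^3 is a perfect cube, so E-series; the 4-jet and mu = 7 give E_7. The Hessian of g at 0 has rank 1. Corank 1: A-series; mu = 5 gives A_5. f is E_7 but g is A_5, hence not right-equivalent.

No.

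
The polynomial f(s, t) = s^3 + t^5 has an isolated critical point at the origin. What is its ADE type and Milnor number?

The Hessian of f at 0 has rank 0. Corank 2; j^3 = s^3 is a perfect cube, so E-series; the 5-jet and mu = 8 give E_8.

Type E_8, Milnor number mu = 8.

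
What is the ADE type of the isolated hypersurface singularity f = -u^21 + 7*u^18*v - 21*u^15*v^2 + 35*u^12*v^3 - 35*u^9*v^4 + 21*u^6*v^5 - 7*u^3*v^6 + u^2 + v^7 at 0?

A6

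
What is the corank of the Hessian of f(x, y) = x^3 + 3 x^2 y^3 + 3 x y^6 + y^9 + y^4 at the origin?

2

The Hessian at 0 is [[0, 0], [0, 0]] of rank 0; hence corank 2.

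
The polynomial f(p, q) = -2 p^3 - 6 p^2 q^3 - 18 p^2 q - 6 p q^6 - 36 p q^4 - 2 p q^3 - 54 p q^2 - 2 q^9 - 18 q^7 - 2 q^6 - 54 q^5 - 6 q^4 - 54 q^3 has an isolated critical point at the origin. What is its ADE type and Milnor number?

Type E_{7}, Milnor number mu = 7.

The Hessian of f at 0 has rank 0. Corank 2; j^3 = -2*(p + 3*q)^3 is a perfect cube, so E-series; the 4-jet and mu = 7 give E_7.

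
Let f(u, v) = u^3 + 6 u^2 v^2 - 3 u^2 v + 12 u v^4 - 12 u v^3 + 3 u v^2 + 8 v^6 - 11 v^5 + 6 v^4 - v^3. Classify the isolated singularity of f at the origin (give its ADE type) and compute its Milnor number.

The Hessian of f at 0 is [[0, 0], [0, 0]] with rank 0, so corank 2. A Groebner basis of the Jacobian ideal J(f) in C{u,v} is {v^4, u^3 - 3*u^2*v - 3*u^2/4 + 3*u*v/2 + 2*v^3 - 3*v^2/4, u^2/4 + u*v^2 - u*v/2 - v^3 + v^2/4}; counting standard monomials gives mu = 8. Corank 2; j^3 = (u - v)^3 is a perfect cube, so E-series; the 5-jet and mu = 8 give E_8.

Type E_8, Milnor number mu = 8.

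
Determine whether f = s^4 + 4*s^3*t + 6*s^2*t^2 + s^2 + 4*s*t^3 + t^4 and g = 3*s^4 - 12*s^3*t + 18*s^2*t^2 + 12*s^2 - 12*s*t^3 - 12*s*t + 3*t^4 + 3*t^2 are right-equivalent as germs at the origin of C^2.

Yes.

The Hessian of f at 0 has rank 1. Corank 1: A-series; mu = 3 gives A_3. The Hessian of g at 0 has rank 1. Corank 1: A-series; mu = 3 gives A_3. Both have type A_3, hence right-equivalent.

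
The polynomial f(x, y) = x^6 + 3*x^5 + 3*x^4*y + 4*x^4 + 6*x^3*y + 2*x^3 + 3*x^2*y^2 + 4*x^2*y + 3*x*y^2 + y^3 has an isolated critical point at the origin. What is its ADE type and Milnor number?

Type D_4, Milnor number mu = 4.

The Hessian of f at 0 has rank 0. Corank 2; j^3 = (x + y)*(2*x^2 + 2*x*y + y^2) splits into three distinct lines over C (the quadratic factor has nonzero discriminant), so D_4.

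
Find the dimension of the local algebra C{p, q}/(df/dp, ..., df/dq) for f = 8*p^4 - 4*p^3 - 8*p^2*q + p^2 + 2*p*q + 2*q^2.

The Hessian of f at 0 is [[2, 2], [2, 4]] with rank 2, so corank 0. A Groebner basis of the Jacobian ideal J(f) in C{p,q} is {p, q}; counting standard monomials gives mu = 1. Corank 0: nondegenerate Morse point, so A_1.

1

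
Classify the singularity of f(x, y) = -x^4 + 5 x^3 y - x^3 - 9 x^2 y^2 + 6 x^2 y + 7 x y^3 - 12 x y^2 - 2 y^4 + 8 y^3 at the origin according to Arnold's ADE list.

E_{7}

The Hessian of f at 0 has rank 0. Corank 2; j^3 = -(x - 2*y)^3 is a perfect cube, so E-series; the 4-jet and mu = 7 give E_7.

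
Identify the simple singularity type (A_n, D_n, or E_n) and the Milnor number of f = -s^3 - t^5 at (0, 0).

Type E8, Milnor number mu = 8.

The Hessian of f at 0 has rank 0. Corank 2; j^3 = -s^3 is a perfect cube, so E-series; the 5-jet and mu = 8 give E_8.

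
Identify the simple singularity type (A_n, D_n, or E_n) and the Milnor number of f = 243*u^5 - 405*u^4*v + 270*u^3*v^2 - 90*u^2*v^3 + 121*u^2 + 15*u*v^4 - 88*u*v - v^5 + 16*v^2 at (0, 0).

The Hessian of f at 0 is [[242, -88], [-88, 32]] with rank 1, so corank 1. A Groebner basis of the Jacobian ideal J(f) in C{u,v} is {v^4, u - 4*v/11}; counting standard monomials gives mu = 4. Corank 1: A-series; mu = 4 gives A_4.

Type A_{4}, Milnor number mu = 4.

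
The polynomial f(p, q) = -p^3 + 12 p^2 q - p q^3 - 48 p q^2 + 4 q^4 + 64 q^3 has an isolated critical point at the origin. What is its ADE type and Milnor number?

Type E_{7}, Milnor number mu = 7.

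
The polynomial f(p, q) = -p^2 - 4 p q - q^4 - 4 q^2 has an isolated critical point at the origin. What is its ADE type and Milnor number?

Type A3, Milnor number mu = 3.

The Hessian of f at 0 is [[-2, -4], [-4, -8]] with rank 1, so corank 1. A Groebner basis of the Jacobian ideal J(f) in C{p,q} is {q^3, p + 2*q}; counting standard monomials gives mu = 3. Corank 1: A-series; mu = 3 gives A_3.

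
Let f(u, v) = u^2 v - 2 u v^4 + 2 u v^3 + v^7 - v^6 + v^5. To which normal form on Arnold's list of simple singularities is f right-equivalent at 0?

D_7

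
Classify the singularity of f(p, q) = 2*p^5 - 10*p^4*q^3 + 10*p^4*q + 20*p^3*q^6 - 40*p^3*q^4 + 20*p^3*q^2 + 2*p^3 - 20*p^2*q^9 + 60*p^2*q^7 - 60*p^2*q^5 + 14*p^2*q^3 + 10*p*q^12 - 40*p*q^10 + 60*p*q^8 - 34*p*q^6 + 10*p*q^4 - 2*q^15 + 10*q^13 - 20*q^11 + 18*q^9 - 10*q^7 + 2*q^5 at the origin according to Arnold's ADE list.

E_{8}

The Hessian of f at 0 has rank 0. Corank 2; j^3 = 2*p^3 is a perfect cube, so E-series; the 5-jet and mu = 8 give E_8.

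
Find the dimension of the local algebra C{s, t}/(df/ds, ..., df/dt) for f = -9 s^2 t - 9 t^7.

8

The Hessian of f at 0 is [[0, 0], [0, 0]] with rank 0, so corank 2. A Groebner basis of the Jacobian ideal J(f) in C{s,t} is {s^2/7 + t^6, s^3, s*t}; counting standard monomials gives mu = 8. Corank 2; j^3 = -9*s^2*t has shape L^2 M (L != M), so D-series; mu = 8 gives D_8.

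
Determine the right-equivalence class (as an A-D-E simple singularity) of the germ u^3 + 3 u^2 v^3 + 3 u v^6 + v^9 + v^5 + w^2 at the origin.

The Hessian of f at 0 has rank 1. Corank 2; j^3 = u^3 is a perfect cube, so E-series; the 5-jet and mu = 8 give E_8.

E8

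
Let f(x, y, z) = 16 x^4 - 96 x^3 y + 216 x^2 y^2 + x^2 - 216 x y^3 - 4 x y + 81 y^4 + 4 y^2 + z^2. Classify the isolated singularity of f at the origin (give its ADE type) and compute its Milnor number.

The Hessian of f at 0 has rank 2. Corank 1: A-series; mu = 3 gives A_3.

Type A3, Milnor number mu = 3.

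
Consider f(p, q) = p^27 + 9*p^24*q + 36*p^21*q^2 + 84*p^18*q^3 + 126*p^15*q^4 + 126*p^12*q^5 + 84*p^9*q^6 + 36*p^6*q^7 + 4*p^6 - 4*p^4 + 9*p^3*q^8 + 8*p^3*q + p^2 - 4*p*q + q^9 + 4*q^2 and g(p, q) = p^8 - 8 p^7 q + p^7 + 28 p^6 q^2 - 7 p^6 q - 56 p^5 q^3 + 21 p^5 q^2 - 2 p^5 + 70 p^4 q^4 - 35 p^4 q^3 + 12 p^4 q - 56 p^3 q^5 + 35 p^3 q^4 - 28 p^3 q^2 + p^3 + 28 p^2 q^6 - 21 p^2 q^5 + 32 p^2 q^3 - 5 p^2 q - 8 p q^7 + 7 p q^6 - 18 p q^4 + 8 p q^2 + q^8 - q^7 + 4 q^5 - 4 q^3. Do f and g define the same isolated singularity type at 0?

The Hessian of f at 0 has rank 1. Corank 1: A-series; mu = 8 gives A_8. The Hessian of g at 0 has rank 0. Corank 2; j^3 = (p - 2*q)^2*(p - q) has shape L^2 M (L != M), so D-series; mu = 9 gives D_9. f is A_8 but g is D_9, hence not right-equivalent.

No.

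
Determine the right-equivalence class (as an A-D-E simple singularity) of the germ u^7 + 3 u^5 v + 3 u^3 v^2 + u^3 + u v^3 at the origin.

E_{7}

The Hessian of f at 0 has rank 0. Corank 2; j^3 = u^3 is a perfect cube, so E-series; the 4-jet and mu = 7 give E_7.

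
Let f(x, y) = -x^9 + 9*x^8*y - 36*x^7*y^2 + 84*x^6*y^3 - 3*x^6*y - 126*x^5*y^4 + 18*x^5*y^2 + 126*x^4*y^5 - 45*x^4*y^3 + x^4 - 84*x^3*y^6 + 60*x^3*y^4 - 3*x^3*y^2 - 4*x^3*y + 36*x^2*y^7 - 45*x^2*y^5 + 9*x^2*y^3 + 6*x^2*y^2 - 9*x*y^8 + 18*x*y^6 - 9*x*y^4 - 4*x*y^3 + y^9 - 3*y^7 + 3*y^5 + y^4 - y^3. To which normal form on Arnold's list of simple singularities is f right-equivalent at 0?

E6

The Hessian of f at 0 has rank 0. Corank 2; j^3 = -y^3 is a perfect cube, so E-series; the 4-jet and mu = 6 give E_6.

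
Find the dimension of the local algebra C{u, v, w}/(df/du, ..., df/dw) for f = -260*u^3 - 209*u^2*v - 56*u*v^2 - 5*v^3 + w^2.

4

The Hessian of f at 0 is [[0, 0, 0], [0, 0, 0], [0, 0, 2]] with rank 1, so corank 2. A Groebner basis of the Jacobian ideal J(f) in C{u,v,w} is {v^3, u^2 - v^2, u*v + 2*v^2, w}; counting standard monomials gives mu = 4. Corank 2; j^3 = -(4*u + v)*(65*u^2 + 36*u*v + 5*v^2) splits into three distinct lines over C (the quadratic factor has nonzero discriminant), so D_4.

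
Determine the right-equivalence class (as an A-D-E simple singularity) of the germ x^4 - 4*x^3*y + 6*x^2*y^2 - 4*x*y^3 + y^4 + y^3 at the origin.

The Hessian of f at 0 is [[0, 0], [0, 0]] with rank 0, so corank 2. A Groebner basis of the Jacobian ideal J(f) in C{x,y} is {x^3 - 3*x^2*y, y^2}; counting standard monomials gives mu = 6. Corank 2; j^3 = y^3 is a perfect cube, so E-series; the 4-jet and mu = 6 give E_6.

E6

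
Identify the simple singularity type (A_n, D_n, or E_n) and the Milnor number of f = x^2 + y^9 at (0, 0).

Type A_{8}, Milnor number mu = 8.

The Hessian of f at 0 has rank 1. Corank 1: A-series; mu = 8 gives A_8.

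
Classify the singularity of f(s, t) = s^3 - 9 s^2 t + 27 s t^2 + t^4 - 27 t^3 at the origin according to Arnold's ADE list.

E_{6}

The Hessian of f at 0 has rank 0. Corank 2; j^3 = (s - 3*t)^3 is a perfect cube, so E-series; the 4-jet and mu = 6 give E_6.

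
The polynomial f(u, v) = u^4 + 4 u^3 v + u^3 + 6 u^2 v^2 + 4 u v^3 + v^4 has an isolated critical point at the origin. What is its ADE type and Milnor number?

Type E_{6}, Milnor number mu = 6.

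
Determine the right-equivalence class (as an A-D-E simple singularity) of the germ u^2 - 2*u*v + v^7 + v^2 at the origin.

A_6

The Hessian of f at 0 is [[2, -2], [-2, 2]] with rank 1, so corank 1. A Groebner basis of the Jacobian ideal J(f) in C{u,v} is {v^6, u - v}; counting standard monomials gives mu = 6. Corank 1: A-series; mu = 6 gives A_6.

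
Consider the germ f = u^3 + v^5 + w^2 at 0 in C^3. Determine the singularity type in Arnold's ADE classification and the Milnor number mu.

Type E_{8}, Milnor number mu = 8.

The Hessian of f at 0 is [[0, 0, 0], [0, 0, 0], [0, 0, 2]] with rank 1, so corank 2. A Groebner basis of the Jacobian ideal J(f) in C{u,v,w} is {v^4, u^2, w}; counting standard monomials gives mu = 8. Corank 2; j^3 = u^3 is a perfect cube, so E-series; the 5-jet and mu = 8 give E_8.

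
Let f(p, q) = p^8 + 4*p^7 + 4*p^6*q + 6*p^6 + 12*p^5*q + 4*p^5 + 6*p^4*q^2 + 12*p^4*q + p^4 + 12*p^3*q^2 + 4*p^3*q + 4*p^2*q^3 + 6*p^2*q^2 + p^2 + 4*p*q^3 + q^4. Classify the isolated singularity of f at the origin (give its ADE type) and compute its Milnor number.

Type A_3, Milnor number mu = 3.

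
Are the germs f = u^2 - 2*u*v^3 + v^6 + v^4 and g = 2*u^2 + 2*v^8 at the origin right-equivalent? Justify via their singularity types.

No.

The Hessian of f at 0 is [[2, 0], [0, 0]] with rank 1, so corank 1. A Groebner basis of the Jacobian ideal J(f) in C{u,v} is {v^3, u}; counting standard monomials gives mu = 3. Corank 1: A-series; mu = 3 gives A_3. The Hessian of g at 0 is [[4, 0], [0, 0]] with rank 1, so corank 1. A Groebner basis of the Jacobian ideal J(g) in C{u,v} is {v^7, u}; counting standard monomials gives mu = 7. Corank 1: A-series; mu = 7 gives A_7. f is A_3 but g is A_7, hence not right-equivalent.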